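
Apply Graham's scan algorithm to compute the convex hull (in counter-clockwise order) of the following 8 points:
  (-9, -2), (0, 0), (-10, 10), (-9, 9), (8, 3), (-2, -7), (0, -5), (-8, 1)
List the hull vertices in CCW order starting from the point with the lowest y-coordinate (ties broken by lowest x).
Hull (CCW) = [(-2, -7), (8, 3), (-10, 10), (-9, -2)]

Graham scan procedure:
  1. Find the pivot p₀ = point with lowest y (tie → lowest x): (-2, -7).
  2. Sort the remaining points by polar angle around p₀.
  3. Walk through sorted points, maintaining a stack; pop the top while the last three entries make a non-left turn (cross product ≤ 0).
  4. Final stack is the convex hull in CCW order: (-2, -7), (8, 3), (-10, 10), (-9, -2).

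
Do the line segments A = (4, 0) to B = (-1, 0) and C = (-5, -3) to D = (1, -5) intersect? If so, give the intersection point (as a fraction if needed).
No (intersection of containing lines falls outside at least one segment)

Parametrize and solve: t = 18/5, s = -3/2. At least one of these is outside [0, 1], so the segments do not intersect.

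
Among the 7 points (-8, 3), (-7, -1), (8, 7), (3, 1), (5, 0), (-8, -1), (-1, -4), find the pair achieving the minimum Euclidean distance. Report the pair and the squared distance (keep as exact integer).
Pair = ((-7, -1), (-8, -1)); squared distance = 1

Compute all C(7, 2) = 21 pairwise squared distances (x_i − x_j)² + (y_i − y_j)². The minimum is 1, attained by the pair ((-7, -1), (-8, -1)).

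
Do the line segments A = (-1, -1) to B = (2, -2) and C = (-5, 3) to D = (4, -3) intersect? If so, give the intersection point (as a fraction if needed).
No (intersection of containing lines falls outside at least one segment)

Parametrize and solve: t = 4/3, s = 8/9. At least one of these is outside [0, 1], so the segments do not intersect.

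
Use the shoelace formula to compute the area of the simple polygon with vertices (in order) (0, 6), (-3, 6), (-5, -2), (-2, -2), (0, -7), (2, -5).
Area = 50

Shoelace formula: Area = (1/2) |Σ_i (x_i · y_{i+1} − x_{i+1} · y_i)| (indices mod n). Compute each cross term:
  (0)(6) − (-3)(6) = 18
  (-3)(-2) − (-5)(6) = 36
  (-5)(-2) − (-2)(-2) = 6
  (-2)(-7) − (0)(-2) = 14
  (0)(-5) − (2)(-7) = 14
  (2)(6) − (0)(-5) = 12
Sum = 100, so (signed) Area = 100/2 = 50, |Area| = 50.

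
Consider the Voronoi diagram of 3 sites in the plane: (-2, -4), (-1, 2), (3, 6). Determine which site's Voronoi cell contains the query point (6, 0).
Nearest site = (3, 6)

The Voronoi cell of site s contains exactly those query points closer to s than to any other site. Compute squared distances from q = (6, 0) to each site:
  (3 − 6)² + (6 − 0)² = 45
  (-1 − 6)² + (2 − 0)² = 53
  (-2 − 6)² + (-4 − 0)² = 80
Minimum is attained by (3, 6), so q lies in its Voronoi cell.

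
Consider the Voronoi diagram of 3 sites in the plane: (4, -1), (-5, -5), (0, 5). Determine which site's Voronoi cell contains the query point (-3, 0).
Nearest site = (-5, -5)

The Voronoi cell of site s contains exactly those query points closer to s than to any other site. Compute squared distances from q = (-3, 0) to each site:
  (-5 − -3)² + (-5 − 0)² = 29
  (0 − -3)² + (5 − 0)² = 34
  (4 − -3)² + (-1 − 0)² = 50
Minimum is attained by (-5, -5), so q lies in its Voronoi cell.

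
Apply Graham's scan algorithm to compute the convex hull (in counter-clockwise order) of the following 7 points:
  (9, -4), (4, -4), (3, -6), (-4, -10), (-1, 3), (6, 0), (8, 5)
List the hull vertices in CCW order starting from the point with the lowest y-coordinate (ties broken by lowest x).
Hull (CCW) = [(-4, -10), (9, -4), (8, 5), (-1, 3)]

Graham scan procedure:
  1. Find the pivot p₀ = point with lowest y (tie → lowest x): (-4, -10).
  2. Sort the remaining points by polar angle around p₀.
  3. Walk through sorted points, maintaining a stack; pop the top while the last three entries make a non-left turn (cross product ≤ 0).
  4. Final stack is the convex hull in CCW order: (-4, -10), (9, -4), (8, 5), (-1, 3).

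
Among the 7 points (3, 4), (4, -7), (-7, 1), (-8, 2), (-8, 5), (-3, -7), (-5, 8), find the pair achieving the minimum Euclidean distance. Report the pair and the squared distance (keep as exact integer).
Pair = ((-7, 1), (-8, 2)); squared distance = 2

Compute all C(7, 2) = 21 pairwise squared distances (x_i − x_j)² + (y_i − y_j)². The minimum is 2, attained by the pair ((-7, 1), (-8, 2)).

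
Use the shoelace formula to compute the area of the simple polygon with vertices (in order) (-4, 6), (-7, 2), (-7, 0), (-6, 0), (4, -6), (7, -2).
Area = 76

Shoelace formula: Area = (1/2) |Σ_i (x_i · y_{i+1} − x_{i+1} · y_i)| (indices mod n). Compute each cross term:
  (-4)(2) − (-7)(6) = 34
  (-7)(0) − (-7)(2) = 14
  (-7)(0) − (-6)(0) = 0
  (-6)(-6) − (4)(0) = 36
  (4)(-2) − (7)(-6) = 34
  (7)(6) − (-4)(-2) = 34
Sum = 152, so (signed) Area = 152/2 = 76, |Area| = 76.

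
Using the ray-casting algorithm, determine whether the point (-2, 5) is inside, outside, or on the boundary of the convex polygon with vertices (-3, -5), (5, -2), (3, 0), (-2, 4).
The point (-2, 5) lies strictly outside the polygon

Cast a horizontal ray to the right from the query point and count how many polygon edges it crosses (each edge strictly once or zero times, handled with the usual half-open convention). 
Parity of crossings → even ⇒ outside.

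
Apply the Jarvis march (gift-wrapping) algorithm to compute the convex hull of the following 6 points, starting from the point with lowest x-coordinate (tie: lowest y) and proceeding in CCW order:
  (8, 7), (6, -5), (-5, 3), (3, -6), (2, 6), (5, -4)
Hull (CCW) = [(-5, 3), (3, -6), (6, -5), (8, 7), (2, 6)]

Jarvis march: at each step, from the current hull vertex p, select the next vertex q as the point such that every other point lies strictly to the left of (or on) the directed line p → q. (Equivalently: for every other point r, the cross product (q − p) × (r − p) ≥ 0.)
Starting point (lowest x, tie lowest y): (-5, 3). Wrap until returning to start. Resulting hull: (-5, 3), (3, -6), (6, -5), (8, 7), (2, 6).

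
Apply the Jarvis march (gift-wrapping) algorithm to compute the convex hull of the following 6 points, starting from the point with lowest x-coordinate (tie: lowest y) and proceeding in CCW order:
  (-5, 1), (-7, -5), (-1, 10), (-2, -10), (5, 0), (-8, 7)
Hull (CCW) = [(-8, 7), (-7, -5), (-2, -10), (5, 0), (-1, 10)]

Jarvis march: at each step, from the current hull vertex p, select the next vertex q as the point such that every other point lies strictly to the left of (or on) the directed line p → q. (Equivalently: for every other point r, the cross product (q − p) × (r − p) ≥ 0.)
Starting point (lowest x, tie lowest y): (-8, 7). Wrap until returning to start. Resulting hull: (-8, 7), (-7, -5), (-2, -10), (5, 0), (-1, 10).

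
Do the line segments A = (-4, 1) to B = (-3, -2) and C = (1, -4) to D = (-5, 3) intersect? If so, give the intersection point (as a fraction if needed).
No (intersection of containing lines falls outside at least one segment)

Parametrize and solve: t = -5/11, s = 10/11. At least one of these is outside [0, 1], so the segments do not intersect.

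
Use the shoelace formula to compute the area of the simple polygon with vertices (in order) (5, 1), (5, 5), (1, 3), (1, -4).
Area = 22

Shoelace formula: Area = (1/2) |Σ_i (x_i · y_{i+1} − x_{i+1} · y_i)| (indices mod n). Compute each cross term:
  (5)(5) − (5)(1) = 20
  (5)(3) − (1)(5) = 10
  (1)(-4) − (1)(3) = -7
  (1)(1) − (5)(-4) = 21
Sum = 44, so (signed) Area = 44/2 = 22, |Area| = 22.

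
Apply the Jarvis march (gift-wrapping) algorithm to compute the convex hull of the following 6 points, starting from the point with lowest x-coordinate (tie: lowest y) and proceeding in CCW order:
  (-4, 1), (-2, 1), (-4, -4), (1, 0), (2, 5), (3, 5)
Hull (CCW) = [(-4, -4), (1, 0), (3, 5), (2, 5), (-4, 1)]

Jarvis march: at each step, from the current hull vertex p, select the next vertex q as the point such that every other point lies strictly to the left of (or on) the directed line p → q. (Equivalently: for every other point r, the cross product (q − p) × (r − p) ≥ 0.)
Starting point (lowest x, tie lowest y): (-4, -4). Wrap until returning to start. Resulting hull: (-4, -4), (1, 0), (3, 5), (2, 5), (-4, 1).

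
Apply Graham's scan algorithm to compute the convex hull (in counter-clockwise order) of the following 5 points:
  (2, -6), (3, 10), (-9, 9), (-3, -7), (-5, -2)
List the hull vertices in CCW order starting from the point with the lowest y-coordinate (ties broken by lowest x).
Hull (CCW) = [(-3, -7), (2, -6), (3, 10), (-9, 9), (-5, -2)]

Graham scan procedure:
  1. Find the pivot p₀ = point with lowest y (tie → lowest x): (-3, -7).
  2. Sort the remaining points by polar angle around p₀.
  3. Walk through sorted points, maintaining a stack; pop the top while the last three entries make a non-left turn (cross product ≤ 0).
  4. Final stack is the convex hull in CCW order: (-3, -7), (2, -6), (3, 10), (-9, 9), (-5, -2).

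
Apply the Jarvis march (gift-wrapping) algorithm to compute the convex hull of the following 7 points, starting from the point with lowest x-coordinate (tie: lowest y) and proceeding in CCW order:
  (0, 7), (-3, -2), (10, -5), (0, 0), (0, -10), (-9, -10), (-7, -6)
Hull (CCW) = [(-9, -10), (0, -10), (10, -5), (0, 7), (-7, -6)]

Jarvis march: at each step, from the current hull vertex p, select the next vertex q as the point such that every other point lies strictly to the left of (or on) the directed line p → q. (Equivalently: for every other point r, the cross product (q − p) × (r − p) ≥ 0.)
Starting point (lowest x, tie lowest y): (-9, -10). Wrap until returning to start. Resulting hull: (-9, -10), (0, -10), (10, -5), (0, 7), (-7, -6).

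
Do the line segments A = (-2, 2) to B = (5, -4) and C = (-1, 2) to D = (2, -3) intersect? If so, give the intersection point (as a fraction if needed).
Yes; intersection at (1/17, 4/17) (t = 5/17 on AB, s = 6/17 on CD)

Parametrize AB as A + t(B − A) = (-2 + 7 t, 2 + -6 t) and CD as C + s(D − C) = (-1 + 3 s, 2 + -5 s). Solve the linear system for (t, s). Determinant = 17 ≠ 0, so a unique intersection of the containing lines exists. Solution: t = 5/17, s = 6/17 — both in [0, 1], so the segments cross. Intersection point: (1/17, 4/17).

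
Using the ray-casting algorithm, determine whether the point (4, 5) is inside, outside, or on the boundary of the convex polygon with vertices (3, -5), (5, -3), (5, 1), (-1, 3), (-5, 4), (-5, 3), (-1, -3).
The point (4, 5) lies strictly outside the polygon

Cast a horizontal ray to the right from the query point and count how many polygon edges it crosses (each edge strictly once or zero times, handled with the usual half-open convention). 
Parity of crossings → even ⇒ outside.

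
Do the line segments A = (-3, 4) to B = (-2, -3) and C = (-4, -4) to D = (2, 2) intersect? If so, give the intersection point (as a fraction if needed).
Yes; intersection at (-17/8, -17/8) (t = 7/8 on AB, s = 5/16 on CD)

Parametrize AB as A + t(B − A) = (-3 + 1 t, 4 + -7 t) and CD as C + s(D − C) = (-4 + 6 s, -4 + 6 s). Solve the linear system for (t, s). Determinant = -48 ≠ 0, so a unique intersection of the containing lines exists. Solution: t = 7/8, s = 5/16 — both in [0, 1], so the segments cross. Intersection point: (-17/8, -17/8).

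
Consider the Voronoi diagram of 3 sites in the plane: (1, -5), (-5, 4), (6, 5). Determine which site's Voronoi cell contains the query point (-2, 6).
Nearest site = (-5, 4)

The Voronoi cell of site s contains exactly those query points closer to s than to any other site. Compute squared distances from q = (-2, 6) to each site:
  (-5 − -2)² + (4 − 6)² = 13
  (6 − -2)² + (5 − 6)² = 65
  (1 − -2)² + (-5 − 6)² = 130
Minimum is attained by (-5, 4), so q lies in its Voronoi cell.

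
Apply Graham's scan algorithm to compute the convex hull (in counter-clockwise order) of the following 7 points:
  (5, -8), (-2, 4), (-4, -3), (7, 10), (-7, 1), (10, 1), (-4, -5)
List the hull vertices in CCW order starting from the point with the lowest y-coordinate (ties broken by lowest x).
Hull (CCW) = [(5, -8), (10, 1), (7, 10), (-7, 1), (-4, -5)]

Graham scan procedure:
  1. Find the pivot p₀ = point with lowest y (tie → lowest x): (5, -8).
  2. Sort the remaining points by polar angle around p₀.
  3. Walk through sorted points, maintaining a stack; pop the top while the last three entries make a non-left turn (cross product ≤ 0).
  4. Final stack is the convex hull in CCW order: (5, -8), (10, 1), (7, 10), (-7, 1), (-4, -5).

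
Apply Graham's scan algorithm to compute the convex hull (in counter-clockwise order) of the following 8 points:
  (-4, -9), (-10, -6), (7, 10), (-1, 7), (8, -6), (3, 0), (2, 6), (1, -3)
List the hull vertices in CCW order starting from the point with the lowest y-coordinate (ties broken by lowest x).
Hull (CCW) = [(-4, -9), (8, -6), (7, 10), (-1, 7), (-10, -6)]

Graham scan procedure:
  1. Find the pivot p₀ = point with lowest y (tie → lowest x): (-4, -9).
  2. Sort the remaining points by polar angle around p₀.
  3. Walk through sorted points, maintaining a stack; pop the top while the last three entries make a non-left turn (cross product ≤ 0).
  4. Final stack is the convex hull in CCW order: (-4, -9), (8, -6), (7, 10), (-1, 7), (-10, -6).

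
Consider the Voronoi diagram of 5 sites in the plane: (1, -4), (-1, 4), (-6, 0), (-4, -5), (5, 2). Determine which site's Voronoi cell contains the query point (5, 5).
Nearest site = (5, 2)

The Voronoi cell of site s contains exactly those query points closer to s than to any other site. Compute squared distances from q = (5, 5) to each site:
  (5 − 5)² + (2 − 5)² = 9
  (-1 − 5)² + (4 − 5)² = 37
  (1 − 5)² + (-4 − 5)² = 97
  (-6 − 5)² + (0 − 5)² = 146
  (-4 − 5)² + (-5 − 5)² = 181
Minimum is attained by (5, 2), so q lies in its Voronoi cell.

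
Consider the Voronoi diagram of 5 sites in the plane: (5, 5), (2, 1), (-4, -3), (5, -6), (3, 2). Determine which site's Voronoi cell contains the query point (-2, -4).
Nearest site = (-4, -3)

The Voronoi cell of site s contains exactly those query points closer to s than to any other site. Compute squared distances from q = (-2, -4) to each site:
  (-4 − -2)² + (-3 − -4)² = 5
  (2 − -2)² + (1 − -4)² = 41
  (5 − -2)² + (-6 − -4)² = 53
  (3 − -2)² + (2 − -4)² = 61
  (5 − -2)² + (5 − -4)² = 130
Minimum is attained by (-4, -3), so q lies in its Voronoi cell.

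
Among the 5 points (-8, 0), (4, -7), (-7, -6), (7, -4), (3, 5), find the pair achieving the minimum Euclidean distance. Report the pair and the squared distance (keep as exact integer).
Pair = ((4, -7), (7, -4)); squared distance = 18

Compute all C(5, 2) = 10 pairwise squared distances (x_i − x_j)² + (y_i − y_j)². The minimum is 18, attained by the pair ((4, -7), (7, -4)).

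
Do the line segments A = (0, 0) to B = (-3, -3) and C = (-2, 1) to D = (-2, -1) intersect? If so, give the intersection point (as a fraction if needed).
No (intersection of containing lines falls outside at least one segment)

Parametrize and solve: t = 2/3, s = 3/2. At least one of these is outside [0, 1], so the segments do not intersect.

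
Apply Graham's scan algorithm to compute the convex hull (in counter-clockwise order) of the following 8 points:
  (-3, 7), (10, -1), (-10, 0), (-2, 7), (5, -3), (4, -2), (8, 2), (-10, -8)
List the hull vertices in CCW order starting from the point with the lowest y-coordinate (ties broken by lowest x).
Hull (CCW) = [(-10, -8), (5, -3), (10, -1), (8, 2), (-2, 7), (-3, 7), (-10, 0)]

Graham scan procedure:
  1. Find the pivot p₀ = point with lowest y (tie → lowest x): (-10, -8).
  2. Sort the remaining points by polar angle around p₀.
  3. Walk through sorted points, maintaining a stack; pop the top while the last three entries make a non-left turn (cross product ≤ 0).
  4. Final stack is the convex hull in CCW order: (-10, -8), (5, -3), (10, -1), (8, 2), (-2, 7), (-3, 7), (-10, 0).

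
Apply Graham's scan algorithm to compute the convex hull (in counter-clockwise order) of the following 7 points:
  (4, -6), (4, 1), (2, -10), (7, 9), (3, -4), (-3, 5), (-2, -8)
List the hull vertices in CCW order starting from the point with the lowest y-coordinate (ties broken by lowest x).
Hull (CCW) = [(2, -10), (4, -6), (7, 9), (-3, 5), (-2, -8)]

Graham scan procedure:
  1. Find the pivot p₀ = point with lowest y (tie → lowest x): (2, -10).
  2. Sort the remaining points by polar angle around p₀.
  3. Walk through sorted points, maintaining a stack; pop the top while the last three entries make a non-left turn (cross product ≤ 0).
  4. Final stack is the convex hull in CCW order: (2, -10), (4, -6), (7, 9), (-3, 5), (-2, -8).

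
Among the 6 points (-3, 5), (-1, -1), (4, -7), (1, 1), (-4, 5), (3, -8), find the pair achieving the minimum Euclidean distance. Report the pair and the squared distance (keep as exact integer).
Pair = ((-3, 5), (-4, 5)); squared distance = 1

Compute all C(6, 2) = 15 pairwise squared distances (x_i − x_j)² + (y_i − y_j)². The minimum is 1, attained by the pair ((-3, 5), (-4, 5)).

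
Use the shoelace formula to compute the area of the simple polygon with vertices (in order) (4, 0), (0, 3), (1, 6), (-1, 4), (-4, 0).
Area = 35/2

Shoelace formula: Area = (1/2) |Σ_i (x_i · y_{i+1} − x_{i+1} · y_i)| (indices mod n). Compute each cross term:
  (4)(3) − (0)(0) = 12
  (0)(6) − (1)(3) = -3
  (1)(4) − (-1)(6) = 10
  (-1)(0) − (-4)(4) = 16
  (-4)(0) − (4)(0) = 0
Sum = 35, so (signed) Area = 35/2 = 35/2, |Area| = 35/2.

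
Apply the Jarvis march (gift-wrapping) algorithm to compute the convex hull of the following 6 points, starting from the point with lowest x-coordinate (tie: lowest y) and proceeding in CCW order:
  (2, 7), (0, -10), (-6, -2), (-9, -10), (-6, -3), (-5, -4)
Hull (CCW) = [(-9, -10), (0, -10), (2, 7), (-6, -2)]

Jarvis march: at each step, from the current hull vertex p, select the next vertex q as the point such that every other point lies strictly to the left of (or on) the directed line p → q. (Equivalently: for every other point r, the cross product (q − p) × (r − p) ≥ 0.)
Starting point (lowest x, tie lowest y): (-9, -10). Wrap until returning to start. Resulting hull: (-9, -10), (0, -10), (2, 7), (-6, -2).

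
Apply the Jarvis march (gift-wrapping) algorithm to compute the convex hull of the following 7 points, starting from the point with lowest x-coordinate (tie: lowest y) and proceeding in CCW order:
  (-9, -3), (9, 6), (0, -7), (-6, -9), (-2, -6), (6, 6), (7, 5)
Hull (CCW) = [(-9, -3), (-6, -9), (0, -7), (9, 6), (6, 6)]

Jarvis march: at each step, from the current hull vertex p, select the next vertex q as the point such that every other point lies strictly to the left of (or on) the directed line p → q. (Equivalently: for every other point r, the cross product (q − p) × (r − p) ≥ 0.)
Starting point (lowest x, tie lowest y): (-9, -3). Wrap until returning to start. Resulting hull: (-9, -3), (-6, -9), (0, -7), (9, 6), (6, 6).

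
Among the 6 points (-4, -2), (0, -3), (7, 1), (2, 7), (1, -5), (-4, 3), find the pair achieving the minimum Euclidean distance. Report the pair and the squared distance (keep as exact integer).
Pair = ((0, -3), (1, -5)); squared distance = 5

Compute all C(6, 2) = 15 pairwise squared distances (x_i − x_j)² + (y_i − y_j)². The minimum is 5, attained by the pair ((0, -3), (1, -5)).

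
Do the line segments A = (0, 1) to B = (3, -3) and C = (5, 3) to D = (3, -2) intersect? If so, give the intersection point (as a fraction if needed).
No (intersection of containing lines falls outside at least one segment)

Parametrize and solve: t = 21/23, s = 26/23. At least one of these is outside [0, 1], so the segments do not intersect.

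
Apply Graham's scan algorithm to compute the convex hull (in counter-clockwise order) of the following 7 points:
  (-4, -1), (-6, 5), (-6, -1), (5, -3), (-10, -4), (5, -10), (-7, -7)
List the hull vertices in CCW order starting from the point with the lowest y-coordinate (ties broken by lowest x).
Hull (CCW) = [(5, -10), (5, -3), (-6, 5), (-10, -4), (-7, -7)]

Graham scan procedure:
  1. Find the pivot p₀ = point with lowest y (tie → lowest x): (5, -10).
  2. Sort the remaining points by polar angle around p₀.
  3. Walk through sorted points, maintaining a stack; pop the top while the last three entries make a non-left turn (cross product ≤ 0).
  4. Final stack is the convex hull in CCW order: (5, -10), (5, -3), (-6, 5), (-10, -4), (-7, -7).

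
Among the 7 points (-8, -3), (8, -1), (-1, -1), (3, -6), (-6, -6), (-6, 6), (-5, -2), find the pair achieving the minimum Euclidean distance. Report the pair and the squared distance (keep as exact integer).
Pair = ((-8, -3), (-5, -2)); squared distance = 10

Compute all C(7, 2) = 21 pairwise squared distances (x_i − x_j)² + (y_i − y_j)². The minimum is 10, attained by the pair ((-8, -3), (-5, -2)).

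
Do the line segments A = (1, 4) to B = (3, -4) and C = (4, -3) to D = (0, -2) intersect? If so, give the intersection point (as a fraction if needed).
Yes; intersection at (8/3, -8/3) (t = 5/6 on AB, s = 1/3 on CD)

Parametrize AB as A + t(B − A) = (1 + 2 t, 4 + -8 t) and CD as C + s(D − C) = (4 + -4 s, -3 + 1 s). Solve the linear system for (t, s). Determinant = 30 ≠ 0, so a unique intersection of the containing lines exists. Solution: t = 5/6, s = 1/3 — both in [0, 1], so the segments cross. Intersection point: (8/3, -8/3).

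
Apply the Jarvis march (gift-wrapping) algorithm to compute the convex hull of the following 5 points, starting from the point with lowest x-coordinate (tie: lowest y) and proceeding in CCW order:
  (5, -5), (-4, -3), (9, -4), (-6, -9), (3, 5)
Hull (CCW) = [(-6, -9), (9, -4), (3, 5), (-4, -3)]

Jarvis march: at each step, from the current hull vertex p, select the next vertex q as the point such that every other point lies strictly to the left of (or on) the directed line p → q. (Equivalently: for every other point r, the cross product (q − p) × (r − p) ≥ 0.)
Starting point (lowest x, tie lowest y): (-6, -9). Wrap until returning to start. Resulting hull: (-6, -9), (9, -4), (3, 5), (-4, -3).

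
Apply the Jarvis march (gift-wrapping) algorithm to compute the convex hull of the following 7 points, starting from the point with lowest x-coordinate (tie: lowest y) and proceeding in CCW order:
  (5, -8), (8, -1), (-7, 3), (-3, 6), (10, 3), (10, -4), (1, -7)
Hull (CCW) = [(-7, 3), (1, -7), (5, -8), (10, -4), (10, 3), (-3, 6)]

Jarvis march: at each step, from the current hull vertex p, select the next vertex q as the point such that every other point lies strictly to the left of (or on) the directed line p → q. (Equivalently: for every other point r, the cross product (q − p) × (r − p) ≥ 0.)
Starting point (lowest x, tie lowest y): (-7, 3). Wrap until returning to start. Resulting hull: (-7, 3), (1, -7), (5, -8), (10, -4), (10, 3), (-3, 6).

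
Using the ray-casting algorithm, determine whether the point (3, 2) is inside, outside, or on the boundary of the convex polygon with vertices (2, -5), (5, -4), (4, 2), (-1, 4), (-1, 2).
The point (3, 2) lies strictly inside the polygon

Cast a horizontal ray to the right from the query point and count how many polygon edges it crosses (each edge strictly once or zero times, handled with the usual half-open convention). 
Parity of crossings → odd ⇒ inside.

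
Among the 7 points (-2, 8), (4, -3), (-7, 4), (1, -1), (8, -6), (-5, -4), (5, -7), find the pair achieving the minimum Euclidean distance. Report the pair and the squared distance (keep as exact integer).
Pair = ((8, -6), (5, -7)); squared distance = 10

Compute all C(7, 2) = 21 pairwise squared distances (x_i − x_j)² + (y_i − y_j)². The minimum is 10, attained by the pair ((8, -6), (5, -7)).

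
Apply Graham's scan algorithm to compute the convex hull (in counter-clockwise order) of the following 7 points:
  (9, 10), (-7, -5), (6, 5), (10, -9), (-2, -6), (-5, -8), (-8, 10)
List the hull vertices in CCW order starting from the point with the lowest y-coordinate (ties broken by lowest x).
Hull (CCW) = [(10, -9), (9, 10), (-8, 10), (-7, -5), (-5, -8)]

Graham scan procedure:
  1. Find the pivot p₀ = point with lowest y (tie → lowest x): (10, -9).
  2. Sort the remaining points by polar angle around p₀.
  3. Walk through sorted points, maintaining a stack; pop the top while the last three entries make a non-left turn (cross product ≤ 0).
  4. Final stack is the convex hull in CCW order: (10, -9), (9, 10), (-8, 10), (-7, -5), (-5, -8).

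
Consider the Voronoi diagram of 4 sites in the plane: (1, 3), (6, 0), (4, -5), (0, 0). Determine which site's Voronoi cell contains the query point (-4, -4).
Nearest site = (0, 0)

The Voronoi cell of site s contains exactly those query points closer to s than to any other site. Compute squared distances from q = (-4, -4) to each site:
  (0 − -4)² + (0 − -4)² = 32
  (4 − -4)² + (-5 − -4)² = 65
  (1 − -4)² + (3 − -4)² = 74
  (6 − -4)² + (0 − -4)² = 116
Minimum is attained by (0, 0), so q lies in its Voronoi cell.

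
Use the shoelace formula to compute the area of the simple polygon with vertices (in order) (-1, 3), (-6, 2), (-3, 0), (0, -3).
Area = 14

Shoelace formula: Area = (1/2) |Σ_i (x_i · y_{i+1} − x_{i+1} · y_i)| (indices mod n). Compute each cross term:
  (-1)(2) − (-6)(3) = 16
  (-6)(0) − (-3)(2) = 6
  (-3)(-3) − (0)(0) = 9
  (0)(3) − (-1)(-3) = -3
Sum = 28, so (signed) Area = 28/2 = 14, |Area| = 14.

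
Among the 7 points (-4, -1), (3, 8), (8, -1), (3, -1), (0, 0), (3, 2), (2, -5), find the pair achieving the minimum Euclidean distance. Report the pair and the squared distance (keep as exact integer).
Pair = ((3, -1), (3, 2)); squared distance = 9

Compute all C(7, 2) = 21 pairwise squared distances (x_i − x_j)² + (y_i − y_j)². The minimum is 9, attained by the pair ((3, -1), (3, 2)).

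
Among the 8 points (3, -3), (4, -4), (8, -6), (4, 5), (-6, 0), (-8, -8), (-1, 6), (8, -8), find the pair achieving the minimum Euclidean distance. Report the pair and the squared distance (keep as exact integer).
Pair = ((3, -3), (4, -4)); squared distance = 2

Compute all C(8, 2) = 28 pairwise squared distances (x_i − x_j)² + (y_i − y_j)². The minimum is 2, attained by the pair ((3, -3), (4, -4)).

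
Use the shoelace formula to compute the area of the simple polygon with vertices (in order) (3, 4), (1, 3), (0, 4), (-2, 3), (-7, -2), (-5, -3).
Area = 21

Shoelace formula: Area = (1/2) |Σ_i (x_i · y_{i+1} − x_{i+1} · y_i)| (indices mod n). Compute each cross term:
  (3)(3) − (1)(4) = 5
  (1)(4) − (0)(3) = 4
  (0)(3) − (-2)(4) = 8
  (-2)(-2) − (-7)(3) = 25
  (-7)(-3) − (-5)(-2) = 11
  (-5)(4) − (3)(-3) = -11
Sum = 42, so (signed) Area = 42/2 = 21, |Area| = 21.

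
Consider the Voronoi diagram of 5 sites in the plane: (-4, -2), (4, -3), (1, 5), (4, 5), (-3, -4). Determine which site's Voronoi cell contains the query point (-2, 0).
Nearest site = (-4, -2)

The Voronoi cell of site s contains exactly those query points closer to s than to any other site. Compute squared distances from q = (-2, 0) to each site:
  (-4 − -2)² + (-2 − 0)² = 8
  (-3 − -2)² + (-4 − 0)² = 17
  (1 − -2)² + (5 − 0)² = 34
  (4 − -2)² + (-3 − 0)² = 45
  (4 − -2)² + (5 − 0)² = 61
Minimum is attained by (-4, -2), so q lies in its Voronoi cell.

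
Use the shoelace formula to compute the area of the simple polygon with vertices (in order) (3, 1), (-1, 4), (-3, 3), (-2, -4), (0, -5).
Area = 65/2

Shoelace formula: Area = (1/2) |Σ_i (x_i · y_{i+1} − x_{i+1} · y_i)| (indices mod n). Compute each cross term:
  (3)(4) − (-1)(1) = 13
  (-1)(3) − (-3)(4) = 9
  (-3)(-4) − (-2)(3) = 18
  (-2)(-5) − (0)(-4) = 10
  (0)(1) − (3)(-5) = 15
Sum = 65, so (signed) Area = 65/2 = 65/2, |Area| = 65/2.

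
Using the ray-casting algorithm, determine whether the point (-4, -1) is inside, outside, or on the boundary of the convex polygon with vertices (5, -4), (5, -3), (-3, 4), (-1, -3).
The point (-4, -1) lies strictly outside the polygon

Cast a horizontal ray to the right from the query point and count how many polygon edges it crosses (each edge strictly once or zero times, handled with the usual half-open convention). 
Parity of crossings → even ⇒ outside.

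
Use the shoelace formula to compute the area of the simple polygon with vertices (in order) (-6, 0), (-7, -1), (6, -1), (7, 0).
Area = 13

Shoelace formula: Area = (1/2) |Σ_i (x_i · y_{i+1} − x_{i+1} · y_i)| (indices mod n). Compute each cross term:
  (-6)(-1) − (-7)(0) = 6
  (-7)(-1) − (6)(-1) = 13
  (6)(0) − (7)(-1) = 7
  (7)(0) − (-6)(0) = 0
Sum = 26, so (signed) Area = 26/2 = 13, |Area| = 13.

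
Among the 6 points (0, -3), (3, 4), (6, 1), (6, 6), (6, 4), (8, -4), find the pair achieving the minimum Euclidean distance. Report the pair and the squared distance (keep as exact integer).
Pair = ((6, 6), (6, 4)); squared distance = 4

Compute all C(6, 2) = 15 pairwise squared distances (x_i − x_j)² + (y_i − y_j)². The minimum is 4, attained by the pair ((6, 6), (6, 4)).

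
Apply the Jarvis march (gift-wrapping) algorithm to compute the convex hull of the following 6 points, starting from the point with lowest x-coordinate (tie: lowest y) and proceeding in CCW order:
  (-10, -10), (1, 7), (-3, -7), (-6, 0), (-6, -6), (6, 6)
Hull (CCW) = [(-10, -10), (-3, -7), (6, 6), (1, 7), (-6, 0)]

Jarvis march: at each step, from the current hull vertex p, select the next vertex q as the point such that every other point lies strictly to the left of (or on) the directed line p → q. (Equivalently: for every other point r, the cross product (q − p) × (r − p) ≥ 0.)
Starting point (lowest x, tie lowest y): (-10, -10). Wrap until returning to start. Resulting hull: (-10, -10), (-3, -7), (6, 6), (1, 7), (-6, 0).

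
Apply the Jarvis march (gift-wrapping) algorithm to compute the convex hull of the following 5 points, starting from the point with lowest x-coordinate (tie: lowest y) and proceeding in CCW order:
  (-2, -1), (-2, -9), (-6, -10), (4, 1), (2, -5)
Hull (CCW) = [(-6, -10), (-2, -9), (2, -5), (4, 1), (-2, -1)]

Jarvis march: at each step, from the current hull vertex p, select the next vertex q as the point such that every other point lies strictly to the left of (or on) the directed line p → q. (Equivalently: for every other point r, the cross product (q − p) × (r − p) ≥ 0.)
Starting point (lowest x, tie lowest y): (-6, -10). Wrap until returning to start. Resulting hull: (-6, -10), (-2, -9), (2, -5), (4, 1), (-2, -1).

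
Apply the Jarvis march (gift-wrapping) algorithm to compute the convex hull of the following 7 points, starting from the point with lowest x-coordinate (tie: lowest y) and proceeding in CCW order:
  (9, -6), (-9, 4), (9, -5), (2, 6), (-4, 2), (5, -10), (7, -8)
Hull (CCW) = [(-9, 4), (5, -10), (9, -6), (9, -5), (2, 6)]

Jarvis march: at each step, from the current hull vertex p, select the next vertex q as the point such that every other point lies strictly to the left of (or on) the directed line p → q. (Equivalently: for every other point r, the cross product (q − p) × (r − p) ≥ 0.)
Starting point (lowest x, tie lowest y): (-9, 4). Wrap until returning to start. Resulting hull: (-9, 4), (5, -10), (9, -6), (9, -5), (2, 6).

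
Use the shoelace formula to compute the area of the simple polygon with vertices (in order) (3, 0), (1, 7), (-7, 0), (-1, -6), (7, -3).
Area = 83

Shoelace formula: Area = (1/2) |Σ_i (x_i · y_{i+1} − x_{i+1} · y_i)| (indices mod n). Compute each cross term:
  (3)(7) − (1)(0) = 21
  (1)(0) − (-7)(7) = 49
  (-7)(-6) − (-1)(0) = 42
  (-1)(-3) − (7)(-6) = 45
  (7)(0) − (3)(-3) = 9
Sum = 166, so (signed) Area = 166/2 = 83, |Area| = 83.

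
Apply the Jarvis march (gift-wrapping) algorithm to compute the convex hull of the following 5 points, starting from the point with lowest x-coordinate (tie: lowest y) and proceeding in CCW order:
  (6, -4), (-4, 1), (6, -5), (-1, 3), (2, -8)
Hull (CCW) = [(-4, 1), (2, -8), (6, -5), (6, -4), (-1, 3)]

Jarvis march: at each step, from the current hull vertex p, select the next vertex q as the point such that every other point lies strictly to the left of (or on) the directed line p → q. (Equivalently: for every other point r, the cross product (q − p) × (r − p) ≥ 0.)
Starting point (lowest x, tie lowest y): (-4, 1). Wrap until returning to start. Resulting hull: (-4, 1), (2, -8), (6, -5), (6, -4), (-1, 3).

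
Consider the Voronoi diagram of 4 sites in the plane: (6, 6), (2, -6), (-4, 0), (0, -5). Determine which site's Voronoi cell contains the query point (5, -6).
Nearest site = (2, -6)

The Voronoi cell of site s contains exactly those query points closer to s than to any other site. Compute squared distances from q = (5, -6) to each site:
  (2 − 5)² + (-6 − -6)² = 9
  (0 − 5)² + (-5 − -6)² = 26
  (-4 − 5)² + (0 − -6)² = 117
  (6 − 5)² + (6 − -6)² = 145
Minimum is attained by (2, -6), so q lies in its Voronoi cell.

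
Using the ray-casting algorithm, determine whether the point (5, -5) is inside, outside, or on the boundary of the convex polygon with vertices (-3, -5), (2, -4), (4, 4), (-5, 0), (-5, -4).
The point (5, -5) lies strictly outside the polygon

Cast a horizontal ray to the right from the query point and count how many polygon edges it crosses (each edge strictly once or zero times, handled with the usual half-open convention). 
Parity of crossings → even ⇒ outside.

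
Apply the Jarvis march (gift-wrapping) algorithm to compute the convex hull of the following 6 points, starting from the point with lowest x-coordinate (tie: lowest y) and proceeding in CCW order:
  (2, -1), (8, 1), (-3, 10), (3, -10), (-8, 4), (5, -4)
Hull (CCW) = [(-8, 4), (3, -10), (8, 1), (-3, 10)]

Jarvis march: at each step, from the current hull vertex p, select the next vertex q as the point such that every other point lies strictly to the left of (or on) the directed line p → q. (Equivalently: for every other point r, the cross product (q − p) × (r − p) ≥ 0.)
Starting point (lowest x, tie lowest y): (-8, 4). Wrap until returning to start. Resulting hull: (-8, 4), (3, -10), (8, 1), (-3, 10).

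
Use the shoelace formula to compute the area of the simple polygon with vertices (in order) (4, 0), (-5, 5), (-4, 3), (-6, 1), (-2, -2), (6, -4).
Area = 89/2

Shoelace formula: Area = (1/2) |Σ_i (x_i · y_{i+1} − x_{i+1} · y_i)| (indices mod n). Compute each cross term:
  (4)(5) − (-5)(0) = 20
  (-5)(3) − (-4)(5) = 5
  (-4)(1) − (-6)(3) = 14
  (-6)(-2) − (-2)(1) = 14
  (-2)(-4) − (6)(-2) = 20
  (6)(0) − (4)(-4) = 16
Sum = 89, so (signed) Area = 89/2 = 89/2, |Area| = 89/2.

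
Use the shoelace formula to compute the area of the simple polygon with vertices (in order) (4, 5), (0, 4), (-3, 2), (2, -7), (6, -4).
Area = 125/2

Shoelace formula: Area = (1/2) |Σ_i (x_i · y_{i+1} − x_{i+1} · y_i)| (indices mod n). Compute each cross term:
  (4)(4) − (0)(5) = 16
  (0)(2) − (-3)(4) = 12
  (-3)(-7) − (2)(2) = 17
  (2)(-4) − (6)(-7) = 34
  (6)(5) − (4)(-4) = 46
Sum = 125, so (signed) Area = 125/2 = 125/2, |Area| = 125/2.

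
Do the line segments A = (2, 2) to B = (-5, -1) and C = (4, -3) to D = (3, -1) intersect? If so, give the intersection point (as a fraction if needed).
No (intersection of containing lines falls outside at least one segment)

Parametrize and solve: t = 1/17, s = 41/17. At least one of these is outside [0, 1], so the segments do not intersect.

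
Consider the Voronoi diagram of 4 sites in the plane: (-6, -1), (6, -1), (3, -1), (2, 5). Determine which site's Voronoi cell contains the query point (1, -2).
Nearest site = (3, -1)

The Voronoi cell of site s contains exactly those query points closer to s than to any other site. Compute squared distances from q = (1, -2) to each site:
  (3 − 1)² + (-1 − -2)² = 5
  (6 − 1)² + (-1 − -2)² = 26
  (-6 − 1)² + (-1 − -2)² = 50
  (2 − 1)² + (5 − -2)² = 50
Minimum is attained by (3, -1), so q lies in its Voronoi cell.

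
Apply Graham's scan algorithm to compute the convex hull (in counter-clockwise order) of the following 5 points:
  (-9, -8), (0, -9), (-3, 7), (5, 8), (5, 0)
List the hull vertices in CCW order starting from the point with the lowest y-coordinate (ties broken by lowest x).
Hull (CCW) = [(0, -9), (5, 0), (5, 8), (-3, 7), (-9, -8)]

Graham scan procedure:
  1. Find the pivot p₀ = point with lowest y (tie → lowest x): (0, -9).
  2. Sort the remaining points by polar angle around p₀.
  3. Walk through sorted points, maintaining a stack; pop the top while the last three entries make a non-left turn (cross product ≤ 0).
  4. Final stack is the convex hull in CCW order: (0, -9), (5, 0), (5, 8), (-3, 7), (-9, -8).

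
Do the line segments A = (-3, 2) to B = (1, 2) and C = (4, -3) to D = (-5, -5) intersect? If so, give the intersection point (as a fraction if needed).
No (intersection of containing lines falls outside at least one segment)

Parametrize and solve: t = 59/8, s = -5/2. At least one of these is outside [0, 1], so the segments do not intersect.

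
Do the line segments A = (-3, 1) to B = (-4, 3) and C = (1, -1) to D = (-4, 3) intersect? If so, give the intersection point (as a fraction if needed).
Yes; intersection at (-4, 3) (t = 1 on AB, s = 1 on CD)

Parametrize AB as A + t(B − A) = (-3 + -1 t, 1 + 2 t) and CD as C + s(D − C) = (1 + -5 s, -1 + 4 s). Solve the linear system for (t, s). Determinant = -6 ≠ 0, so a unique intersection of the containing lines exists. Solution: t = 1, s = 1 — both in [0, 1], so the segments cross. Intersection point: (-4, 3).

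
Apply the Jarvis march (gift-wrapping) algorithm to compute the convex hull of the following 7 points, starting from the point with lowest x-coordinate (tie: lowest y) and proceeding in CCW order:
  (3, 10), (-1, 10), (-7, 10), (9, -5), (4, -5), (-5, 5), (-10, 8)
Hull (CCW) = [(-10, 8), (4, -5), (9, -5), (3, 10), (-7, 10)]

Jarvis march: at each step, from the current hull vertex p, select the next vertex q as the point such that every other point lies strictly to the left of (or on) the directed line p → q. (Equivalently: for every other point r, the cross product (q − p) × (r − p) ≥ 0.)
Starting point (lowest x, tie lowest y): (-10, 8). Wrap until returning to start. Resulting hull: (-10, 8), (4, -5), (9, -5), (3, 10), (-7, 10).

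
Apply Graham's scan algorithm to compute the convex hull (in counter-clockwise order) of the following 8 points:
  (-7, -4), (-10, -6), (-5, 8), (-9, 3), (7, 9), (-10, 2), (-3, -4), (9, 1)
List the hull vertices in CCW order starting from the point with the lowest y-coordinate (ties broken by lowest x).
Hull (CCW) = [(-10, -6), (-3, -4), (9, 1), (7, 9), (-5, 8), (-10, 2)]

Graham scan procedure:
  1. Find the pivot p₀ = point with lowest y (tie → lowest x): (-10, -6).
  2. Sort the remaining points by polar angle around p₀.
  3. Walk through sorted points, maintaining a stack; pop the top while the last three entries make a non-left turn (cross product ≤ 0).
  4. Final stack is the convex hull in CCW order: (-10, -6), (-3, -4), (9, 1), (7, 9), (-5, 8), (-10, 2).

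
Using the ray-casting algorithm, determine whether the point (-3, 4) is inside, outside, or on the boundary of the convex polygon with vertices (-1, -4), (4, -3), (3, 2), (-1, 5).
The point (-3, 4) lies strictly outside the polygon

Cast a horizontal ray to the right from the query point and count how many polygon edges it crosses (each edge strictly once or zero times, handled with the usual half-open convention). 
Parity of crossings → even ⇒ outside.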